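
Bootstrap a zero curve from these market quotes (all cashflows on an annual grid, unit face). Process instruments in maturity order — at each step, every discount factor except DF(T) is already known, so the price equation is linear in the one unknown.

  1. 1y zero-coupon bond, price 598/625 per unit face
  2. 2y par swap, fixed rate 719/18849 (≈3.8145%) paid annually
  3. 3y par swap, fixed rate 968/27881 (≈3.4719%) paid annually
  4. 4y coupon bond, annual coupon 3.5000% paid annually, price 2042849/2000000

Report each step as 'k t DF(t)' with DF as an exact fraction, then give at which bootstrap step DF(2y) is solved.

1 1 598/625
2 2 9281/10000
3 3 1129/1250
4 4 4463/5000
DF(2y) is solved at step 2

step 1 [1y] zero: DF = P = 598/625 ≈ 0.956800
step 2 [2y] swap r/1=719/18849: DF=(1 − 719/18849·(0.956800))/(1+719/18849) = 9281/10000 ≈ 0.928100
step 3 [3y] swap r/1=968/27881: DF=(1 − 968/27881·(0.956800+0.928100))/(1+968/27881) = 1129/1250 ≈ 0.903200
step 4 [4y] bond c/1=7/200: DF=(2042849/2000000 − 7/200·(0.956800+0.928100+0.903200))/(1+7/200) = 4463/5000 ≈ 0.892600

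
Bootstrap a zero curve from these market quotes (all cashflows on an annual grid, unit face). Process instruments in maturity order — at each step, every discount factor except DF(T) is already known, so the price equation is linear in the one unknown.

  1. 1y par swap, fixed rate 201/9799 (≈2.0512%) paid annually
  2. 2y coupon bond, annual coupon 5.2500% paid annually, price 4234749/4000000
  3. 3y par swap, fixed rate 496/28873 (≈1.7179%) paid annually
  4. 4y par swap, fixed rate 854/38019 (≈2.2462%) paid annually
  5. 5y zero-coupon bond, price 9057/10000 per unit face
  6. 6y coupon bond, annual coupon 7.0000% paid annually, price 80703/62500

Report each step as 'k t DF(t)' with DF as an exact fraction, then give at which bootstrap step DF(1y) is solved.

step 1 [1y] swap r/1=201/9799: DF=(1 − 201/9799·(0))/(1+201/9799) = 9799/10000 ≈ 0.979900
step 2 [2y] bond c/1=21/400: DF=(4234749/4000000 − 21/400·(0.979900))/(1+21/400) = 957/1000 ≈ 0.957000
step 3 [3y] swap r/1=496/28873: DF=(1 − 496/28873·(0.979900+0.957000))/(1+496/28873) = 594/625 ≈ 0.950400
step 4 [4y] swap r/1=854/38019: DF=(1 − 854/38019·(0.979900+0.957000+0.950400))/(1+854/38019) = 4573/5000 ≈ 0.914600
step 5 [5y] zero: DF = P = 9057/10000 ≈ 0.905700
step 6 [6y] bond c/1=7/100: DF=(80703/62500 − 7/100·(0.979900+0.957000+0.950400+0.914600+0.905700))/(1+7/100) = 2247/2500 ≈ 0.898800

1 1 9799/10000
2 2 957/1000
3 3 594/625
4 4 4573/5000
5 5 9057/10000
6 6 2247/2500
DF(1y) is solved at step 1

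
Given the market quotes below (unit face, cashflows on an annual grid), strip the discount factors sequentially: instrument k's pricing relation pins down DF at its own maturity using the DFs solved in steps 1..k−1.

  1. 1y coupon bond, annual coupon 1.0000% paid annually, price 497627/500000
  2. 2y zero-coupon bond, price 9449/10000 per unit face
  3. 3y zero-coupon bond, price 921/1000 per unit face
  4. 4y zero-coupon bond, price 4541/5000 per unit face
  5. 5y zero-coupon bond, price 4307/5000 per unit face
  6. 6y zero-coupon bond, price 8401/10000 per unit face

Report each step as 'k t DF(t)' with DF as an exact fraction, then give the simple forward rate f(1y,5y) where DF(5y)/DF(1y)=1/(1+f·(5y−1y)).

1 1 4927/5000
2 2 9449/10000
3 3 921/1000
4 4 4541/5000
5 5 4307/5000
6 6 8401/10000
f(1y,5y) = ((4927/5000)/(4307/5000) − 1)/(4) = 155/4307 ≈ 3.5988%

step 1 [1y] bond c/1=1/100: DF=(497627/500000 − 1/100·(0))/(1+1/100) = 4927/5000 ≈ 0.985400
step 2 [2y] zero: DF = P = 9449/10000 ≈ 0.944900
step 3 [3y] zero: DF = P = 921/1000 ≈ 0.921000
step 4 [4y] zero: DF = P = 4541/5000 ≈ 0.908200
step 5 [5y] zero: DF = P = 4307/5000 ≈ 0.861400
step 6 [6y] zero: DF = P = 8401/10000 ≈ 0.840100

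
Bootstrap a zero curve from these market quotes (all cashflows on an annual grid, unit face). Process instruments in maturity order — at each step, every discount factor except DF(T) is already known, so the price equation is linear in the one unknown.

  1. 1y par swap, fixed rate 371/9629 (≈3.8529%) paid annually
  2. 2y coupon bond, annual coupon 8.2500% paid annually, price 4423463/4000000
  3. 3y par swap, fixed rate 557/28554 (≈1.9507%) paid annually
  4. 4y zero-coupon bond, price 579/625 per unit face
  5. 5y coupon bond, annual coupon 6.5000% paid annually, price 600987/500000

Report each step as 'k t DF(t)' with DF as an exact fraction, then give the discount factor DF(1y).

step 1 [1y] swap r/1=371/9629: DF=(1 − 371/9629·(0))/(1+371/9629) = 9629/10000 ≈ 0.962900
step 2 [2y] bond c/1=33/400: DF=(4423463/4000000 − 33/400·(0.962900))/(1+33/400) = 4741/5000 ≈ 0.948200
step 3 [3y] swap r/1=557/28554: DF=(1 − 557/28554·(0.962900+0.948200))/(1+557/28554) = 9443/10000 ≈ 0.944300
step 4 [4y] zero: DF = P = 579/625 ≈ 0.926400
step 5 [5y] bond c/1=13/200: DF=(600987/500000 − 13/200·(0.962900+0.948200+0.944300+0.926400))/(1+13/200) = 4489/5000 ≈ 0.897800

1 1 9629/10000
2 2 4741/5000
3 3 9443/10000
4 4 579/625
5 5 4489/5000
DF(1y) = 9629/10000 ≈ 0.962900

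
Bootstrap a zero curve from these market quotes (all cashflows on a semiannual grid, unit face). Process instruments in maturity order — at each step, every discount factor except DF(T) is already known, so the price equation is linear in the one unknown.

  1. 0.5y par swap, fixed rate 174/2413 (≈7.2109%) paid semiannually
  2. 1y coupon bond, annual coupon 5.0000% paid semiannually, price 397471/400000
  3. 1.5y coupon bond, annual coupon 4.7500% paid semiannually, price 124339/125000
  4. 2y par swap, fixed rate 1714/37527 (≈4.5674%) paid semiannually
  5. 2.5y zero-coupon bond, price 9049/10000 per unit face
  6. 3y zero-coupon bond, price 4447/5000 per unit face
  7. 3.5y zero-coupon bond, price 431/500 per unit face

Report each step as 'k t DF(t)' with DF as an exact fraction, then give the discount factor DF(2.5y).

1 1/2 2413/2500
2 1 9459/10000
3 3/2 9273/10000
4 2 9143/10000
5 5/2 9049/10000
6 3 4447/5000
7 7/2 431/500
DF(2.5y) = 9049/10000 ≈ 0.904900

step 1 [0.5y] swap r/2=87/2413: DF=(1 − 87/2413·(0))/(1+87/2413) = 2413/2500 ≈ 0.965200
step 2 [1y] bond c/2=1/40: DF=(397471/400000 − 1/40·(0.965200))/(1+1/40) = 9459/10000 ≈ 0.945900
step 3 [1.5y] bond c/2=19/800: DF=(124339/125000 − 19/800·(0.965200+0.945900))/(1+19/800) = 9273/10000 ≈ 0.927300
step 4 [2y] swap r/2=857/37527: DF=(1 − 857/37527·(0.965200+0.945900+0.927300))/(1+857/37527) = 9143/10000 ≈ 0.914300
step 5 [2.5y] zero: DF = P = 9049/10000 ≈ 0.904900
step 6 [3y] zero: DF = P = 4447/5000 ≈ 0.889400
step 7 [3.5y] zero: DF = P = 431/500 ≈ 0.862000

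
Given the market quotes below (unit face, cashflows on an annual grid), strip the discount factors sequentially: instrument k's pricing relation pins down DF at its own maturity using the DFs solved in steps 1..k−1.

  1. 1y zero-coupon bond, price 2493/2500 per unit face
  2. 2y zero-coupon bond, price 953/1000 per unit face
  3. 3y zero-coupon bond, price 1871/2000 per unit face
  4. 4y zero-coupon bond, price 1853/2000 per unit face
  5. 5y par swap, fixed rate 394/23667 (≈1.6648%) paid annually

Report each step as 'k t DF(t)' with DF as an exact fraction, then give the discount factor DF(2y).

1 1 2493/2500
2 2 953/1000
3 3 1871/2000
4 4 1853/2000
5 5 2303/2500
DF(2y) = 953/1000 ≈ 0.953000

step 1 [1y] zero: DF = P = 2493/2500 ≈ 0.997200
step 2 [2y] zero: DF = P = 953/1000 ≈ 0.953000
step 3 [3y] zero: DF = P = 1871/2000 ≈ 0.935500
step 4 [4y] zero: DF = P = 1853/2000 ≈ 0.926500
step 5 [5y] swap r/1=394/23667: DF=(1 − 394/23667·(0.997200+0.953000+0.935500+0.926500))/(1+394/23667) = 2303/2500 ≈ 0.921200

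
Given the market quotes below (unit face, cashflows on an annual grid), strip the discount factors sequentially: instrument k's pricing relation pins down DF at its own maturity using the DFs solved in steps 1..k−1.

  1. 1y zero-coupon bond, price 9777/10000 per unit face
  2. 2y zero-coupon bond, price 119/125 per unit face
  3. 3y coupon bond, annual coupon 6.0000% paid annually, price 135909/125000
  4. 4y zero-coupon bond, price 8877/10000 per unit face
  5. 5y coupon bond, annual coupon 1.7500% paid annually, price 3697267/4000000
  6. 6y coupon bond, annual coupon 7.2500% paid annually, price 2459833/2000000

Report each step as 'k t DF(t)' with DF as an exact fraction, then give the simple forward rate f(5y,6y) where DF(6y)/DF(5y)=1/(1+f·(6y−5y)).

1 1 9777/10000
2 2 119/125
3 3 1833/2000
4 4 8877/10000
5 5 4221/5000
6 6 8373/10000
f(5y,6y) = ((4221/5000)/(8373/10000) − 1)/(1) = 23/2791 ≈ 0.8241%

step 1 [1y] zero: DF = P = 9777/10000 ≈ 0.977700
step 2 [2y] zero: DF = P = 119/125 ≈ 0.952000
step 3 [3y] bond c/1=3/50: DF=(135909/125000 − 3/50·(0.977700+0.952000))/(1+3/50) = 1833/2000 ≈ 0.916500
step 4 [4y] zero: DF = P = 8877/10000 ≈ 0.887700
step 5 [5y] bond c/1=7/400: DF=(3697267/4000000 − 7/400·(0.977700+0.952000+0.916500+0.887700))/(1+7/400) = 4221/5000 ≈ 0.844200
step 6 [6y] bond c/1=29/400: DF=(2459833/2000000 − 29/400·(0.977700+0.952000+0.916500+0.887700+0.844200))/(1+29/400) = 8373/10000 ≈ 0.837300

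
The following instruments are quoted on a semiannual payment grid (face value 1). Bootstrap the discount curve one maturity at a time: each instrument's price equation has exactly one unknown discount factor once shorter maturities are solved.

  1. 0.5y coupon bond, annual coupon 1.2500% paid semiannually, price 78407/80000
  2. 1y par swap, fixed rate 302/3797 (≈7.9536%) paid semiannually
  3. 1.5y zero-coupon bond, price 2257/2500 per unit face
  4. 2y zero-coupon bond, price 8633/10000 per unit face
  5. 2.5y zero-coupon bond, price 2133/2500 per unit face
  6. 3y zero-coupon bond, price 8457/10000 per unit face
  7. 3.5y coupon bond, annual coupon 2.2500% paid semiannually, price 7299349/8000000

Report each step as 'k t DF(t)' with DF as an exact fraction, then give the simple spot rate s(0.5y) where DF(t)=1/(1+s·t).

1 1/2 487/500
2 1 1849/2000
3 3/2 2257/2500
4 2 8633/10000
5 5/2 2133/2500
6 3 8457/10000
7 7/2 4213/5000
s(0.5y) = (1/(487/500) − 1)/(1/2) = 26/487 ≈ 5.3388%

step 1 [0.5y] bond c/2=1/160: DF=(78407/80000 − 1/160·(0))/(1+1/160) = 487/500 ≈ 0.974000
step 2 [1y] swap r/2=151/3797: DF=(1 − 151/3797·(0.974000))/(1+151/3797) = 1849/2000 ≈ 0.924500
step 3 [1.5y] zero: DF = P = 2257/2500 ≈ 0.902800
step 4 [2y] zero: DF = P = 8633/10000 ≈ 0.863300
step 5 [2.5y] zero: DF = P = 2133/2500 ≈ 0.853200
step 6 [3y] zero: DF = P = 8457/10000 ≈ 0.845700
step 7 [3.5y] bond c/2=9/800: DF=(7299349/8000000 − 9/800·(0.974000+0.924500+0.902800+0.863300+0.853200+0.845700))/(1+9/800) = 4213/5000 ≈ 0.842600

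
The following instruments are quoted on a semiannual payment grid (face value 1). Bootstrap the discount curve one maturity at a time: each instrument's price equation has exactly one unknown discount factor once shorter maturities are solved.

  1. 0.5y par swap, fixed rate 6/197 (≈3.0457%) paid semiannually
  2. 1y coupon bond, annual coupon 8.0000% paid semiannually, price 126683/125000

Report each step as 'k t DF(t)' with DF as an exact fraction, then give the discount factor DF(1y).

step 1 [0.5y] swap r/2=3/197: DF=(1 − 3/197·(0))/(1+3/197) = 197/200 ≈ 0.985000
step 2 [1y] bond c/2=1/25: DF=(126683/125000 − 1/25·(0.985000))/(1+1/25) = 4683/5000 ≈ 0.936600

1 1/2 197/200
2 1 4683/5000
DF(1y) = 4683/5000 ≈ 0.936600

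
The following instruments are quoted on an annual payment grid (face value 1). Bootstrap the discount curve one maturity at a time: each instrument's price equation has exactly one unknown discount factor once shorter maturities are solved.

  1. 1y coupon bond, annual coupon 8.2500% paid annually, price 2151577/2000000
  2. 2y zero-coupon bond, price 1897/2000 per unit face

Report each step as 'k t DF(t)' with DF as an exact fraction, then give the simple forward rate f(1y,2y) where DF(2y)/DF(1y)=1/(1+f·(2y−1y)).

step 1 [1y] bond c/1=33/400: DF=(2151577/2000000 − 33/400·(0))/(1+33/400) = 4969/5000 ≈ 0.993800
step 2 [2y] zero: DF = P = 1897/2000 ≈ 0.948500

1 1 4969/5000
2 2 1897/2000
f(1y,2y) = ((4969/5000)/(1897/2000) − 1)/(1) = 453/9485 ≈ 4.7760%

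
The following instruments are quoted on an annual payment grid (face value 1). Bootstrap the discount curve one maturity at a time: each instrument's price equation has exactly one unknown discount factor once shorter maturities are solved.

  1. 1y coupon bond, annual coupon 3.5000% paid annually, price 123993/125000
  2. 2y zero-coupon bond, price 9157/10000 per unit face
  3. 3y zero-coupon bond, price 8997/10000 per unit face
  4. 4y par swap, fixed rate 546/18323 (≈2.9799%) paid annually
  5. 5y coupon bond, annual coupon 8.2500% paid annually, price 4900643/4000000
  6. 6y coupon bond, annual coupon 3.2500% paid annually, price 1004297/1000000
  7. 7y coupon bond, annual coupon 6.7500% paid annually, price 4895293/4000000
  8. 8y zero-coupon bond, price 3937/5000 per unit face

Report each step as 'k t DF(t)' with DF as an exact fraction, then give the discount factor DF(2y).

step 1 [1y] bond c/1=7/200: DF=(123993/125000 − 7/200·(0))/(1+7/200) = 599/625 ≈ 0.958400
step 2 [2y] zero: DF = P = 9157/10000 ≈ 0.915700
step 3 [3y] zero: DF = P = 8997/10000 ≈ 0.899700
step 4 [4y] swap r/1=546/18323: DF=(1 − 546/18323·(0.958400+0.915700+0.899700))/(1+546/18323) = 2227/2500 ≈ 0.890800
step 5 [5y] bond c/1=33/400: DF=(4900643/4000000 − 33/400·(0.958400+0.915700+0.899700+0.890800))/(1+33/400) = 341/400 ≈ 0.852500
step 6 [6y] bond c/1=13/400: DF=(1004297/1000000 − 13/400·(0.958400+0.915700+0.899700+0.890800+0.852500))/(1+13/400) = 1661/2000 ≈ 0.830500
step 7 [7y] bond c/1=27/400: DF=(4895293/4000000 − 27/400·(0.958400+0.915700+0.899700+0.890800+0.852500+0.830500))/(1+27/400) = 8083/10000 ≈ 0.808300
step 8 [8y] zero: DF = P = 3937/5000 ≈ 0.787400

1 1 599/625
2 2 9157/10000
3 3 8997/10000
4 4 2227/2500
5 5 341/400
6 6 1661/2000
7 7 8083/10000
8 8 3937/5000
DF(2y) = 9157/10000 ≈ 0.915700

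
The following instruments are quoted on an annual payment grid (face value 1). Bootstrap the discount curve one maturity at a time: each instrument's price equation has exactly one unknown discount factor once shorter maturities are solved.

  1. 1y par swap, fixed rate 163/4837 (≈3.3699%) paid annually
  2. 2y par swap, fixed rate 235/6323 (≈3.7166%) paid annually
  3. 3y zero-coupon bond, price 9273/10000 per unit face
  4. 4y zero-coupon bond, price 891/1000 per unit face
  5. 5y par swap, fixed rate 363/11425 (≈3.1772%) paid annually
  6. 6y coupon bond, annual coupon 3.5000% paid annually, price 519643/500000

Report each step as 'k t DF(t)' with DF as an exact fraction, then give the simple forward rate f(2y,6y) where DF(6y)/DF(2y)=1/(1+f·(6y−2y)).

1 1 4837/5000
2 2 1859/2000
3 3 9273/10000
4 4 891/1000
5 5 2137/2500
6 6 531/625
f(2y,6y) = ((1859/2000)/(531/625) − 1)/(4) = 799/33984 ≈ 2.3511%

step 1 [1y] swap r/1=163/4837: DF=(1 − 163/4837·(0))/(1+163/4837) = 4837/5000 ≈ 0.967400
step 2 [2y] swap r/1=235/6323: DF=(1 − 235/6323·(0.967400))/(1+235/6323) = 1859/2000 ≈ 0.929500
step 3 [3y] zero: DF = P = 9273/10000 ≈ 0.927300
step 4 [4y] zero: DF = P = 891/1000 ≈ 0.891000
step 5 [5y] swap r/1=363/11425: DF=(1 − 363/11425·(0.967400+0.929500+0.927300+0.891000))/(1+363/11425) = 2137/2500 ≈ 0.854800
step 6 [6y] bond c/1=7/200: DF=(519643/500000 − 7/200·(0.967400+0.929500+0.927300+0.891000+0.854800))/(1+7/200) = 531/625 ≈ 0.849600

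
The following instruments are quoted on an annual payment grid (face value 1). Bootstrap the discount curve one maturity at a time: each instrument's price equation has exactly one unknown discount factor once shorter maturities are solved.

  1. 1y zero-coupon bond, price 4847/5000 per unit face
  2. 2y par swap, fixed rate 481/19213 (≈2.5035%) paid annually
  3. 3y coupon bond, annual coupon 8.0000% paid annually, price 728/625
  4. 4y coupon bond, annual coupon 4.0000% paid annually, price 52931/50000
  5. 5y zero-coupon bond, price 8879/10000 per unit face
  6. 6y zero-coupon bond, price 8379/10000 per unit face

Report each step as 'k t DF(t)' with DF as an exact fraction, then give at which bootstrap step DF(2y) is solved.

1 1 4847/5000
2 2 9519/10000
3 3 4681/5000
4 4 227/250
5 5 8879/10000
6 6 8379/10000
DF(2y) is solved at step 2

step 1 [1y] zero: DF = P = 4847/5000 ≈ 0.969400
step 2 [2y] swap r/1=481/19213: DF=(1 − 481/19213·(0.969400))/(1+481/19213) = 9519/10000 ≈ 0.951900
step 3 [3y] bond c/1=2/25: DF=(728/625 − 2/25·(0.969400+0.951900))/(1+2/25) = 4681/5000 ≈ 0.936200
step 4 [4y] bond c/1=1/25: DF=(52931/50000 − 1/25·(0.969400+0.951900+0.936200))/(1+1/25) = 227/250 ≈ 0.908000
step 5 [5y] zero: DF = P = 8879/10000 ≈ 0.887900
step 6 [6y] zero: DF = P = 8379/10000 ≈ 0.837900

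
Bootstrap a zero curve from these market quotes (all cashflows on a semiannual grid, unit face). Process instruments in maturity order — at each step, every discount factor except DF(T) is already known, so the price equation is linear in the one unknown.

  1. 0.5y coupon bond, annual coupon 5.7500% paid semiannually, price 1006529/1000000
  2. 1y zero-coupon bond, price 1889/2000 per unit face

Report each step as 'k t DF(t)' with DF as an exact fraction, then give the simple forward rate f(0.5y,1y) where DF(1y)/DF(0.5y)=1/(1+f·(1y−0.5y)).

step 1 [0.5y] bond c/2=23/800: DF=(1006529/1000000 − 23/800·(0))/(1+23/800) = 1223/1250 ≈ 0.978400
step 2 [1y] zero: DF = P = 1889/2000 ≈ 0.944500

1 1/2 1223/1250
2 1 1889/2000
f(0.5y,1y) = ((1223/1250)/(1889/2000) − 1)/(1/2) = 678/9445 ≈ 7.1784%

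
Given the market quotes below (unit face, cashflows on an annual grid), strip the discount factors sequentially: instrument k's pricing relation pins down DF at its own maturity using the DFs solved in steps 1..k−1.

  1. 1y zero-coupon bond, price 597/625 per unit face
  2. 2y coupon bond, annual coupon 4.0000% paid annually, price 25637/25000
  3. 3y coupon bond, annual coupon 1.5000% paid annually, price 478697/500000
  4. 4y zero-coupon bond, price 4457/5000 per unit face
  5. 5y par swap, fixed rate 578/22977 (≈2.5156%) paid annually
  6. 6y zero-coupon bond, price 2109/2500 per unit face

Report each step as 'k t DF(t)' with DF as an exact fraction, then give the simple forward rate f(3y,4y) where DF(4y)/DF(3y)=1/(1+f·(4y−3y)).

1 1 597/625
2 2 9493/10000
3 3 9151/10000
4 4 4457/5000
5 5 2211/2500
6 6 2109/2500
f(3y,4y) = ((9151/10000)/(4457/5000) − 1)/(1) = 237/8914 ≈ 2.6587%

step 1 [1y] zero: DF = P = 597/625 ≈ 0.955200
step 2 [2y] bond c/1=1/25: DF=(25637/25000 − 1/25·(0.955200))/(1+1/25) = 9493/10000 ≈ 0.949300
step 3 [3y] bond c/1=3/200: DF=(478697/500000 − 3/200·(0.955200+0.949300))/(1+3/200) = 9151/10000 ≈ 0.915100
step 4 [4y] zero: DF = P = 4457/5000 ≈ 0.891400
step 5 [5y] swap r/1=578/22977: DF=(1 − 578/22977·(0.955200+0.949300+0.915100+0.891400))/(1+578/22977) = 2211/2500 ≈ 0.884400
step 6 [6y] zero: DF = P = 2109/2500 ≈ 0.843600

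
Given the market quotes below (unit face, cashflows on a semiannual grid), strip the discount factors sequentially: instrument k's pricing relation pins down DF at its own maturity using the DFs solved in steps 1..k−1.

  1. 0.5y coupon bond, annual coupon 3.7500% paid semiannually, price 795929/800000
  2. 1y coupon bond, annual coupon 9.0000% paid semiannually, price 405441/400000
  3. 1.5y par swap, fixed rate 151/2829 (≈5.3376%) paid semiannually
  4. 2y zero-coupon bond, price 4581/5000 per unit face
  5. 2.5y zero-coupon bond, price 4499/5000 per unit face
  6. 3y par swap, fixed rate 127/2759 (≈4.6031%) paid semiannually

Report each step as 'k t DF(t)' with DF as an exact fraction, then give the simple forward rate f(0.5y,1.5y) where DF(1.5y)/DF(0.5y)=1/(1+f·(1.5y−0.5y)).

1 1/2 4883/5000
2 1 9279/10000
3 3/2 1849/2000
4 2 4581/5000
5 5/2 4499/5000
6 3 873/1000
f(0.5y,1.5y) = ((4883/5000)/(1849/2000) − 1)/(1) = 521/9245 ≈ 5.6355%

step 1 [0.5y] bond c/2=3/160: DF=(795929/800000 − 3/160·(0))/(1+3/160) = 4883/5000 ≈ 0.976600
step 2 [1y] bond c/2=9/200: DF=(405441/400000 − 9/200·(0.976600))/(1+9/200) = 9279/10000 ≈ 0.927900
step 3 [1.5y] swap r/2=151/5658: DF=(1 − 151/5658·(0.976600+0.927900))/(1+151/5658) = 1849/2000 ≈ 0.924500
step 4 [2y] zero: DF = P = 4581/5000 ≈ 0.916200
step 5 [2.5y] zero: DF = P = 4499/5000 ≈ 0.899800
step 6 [3y] swap r/2=127/5518: DF=(1 − 127/5518·(0.976600+0.927900+0.924500+0.916200+0.899800))/(1+127/5518) = 873/1000 ≈ 0.873000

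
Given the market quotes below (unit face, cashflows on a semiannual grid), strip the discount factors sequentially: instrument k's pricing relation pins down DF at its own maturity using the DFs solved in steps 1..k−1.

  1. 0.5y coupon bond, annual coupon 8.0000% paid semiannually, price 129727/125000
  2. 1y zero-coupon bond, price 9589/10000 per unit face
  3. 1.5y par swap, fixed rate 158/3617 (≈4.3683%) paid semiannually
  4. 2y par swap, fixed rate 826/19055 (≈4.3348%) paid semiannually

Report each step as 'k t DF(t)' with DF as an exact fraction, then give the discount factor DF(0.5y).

step 1 [0.5y] bond c/2=1/25: DF=(129727/125000 − 1/25·(0))/(1+1/25) = 9979/10000 ≈ 0.997900
step 2 [1y] zero: DF = P = 9589/10000 ≈ 0.958900
step 3 [1.5y] swap r/2=79/3617: DF=(1 − 79/3617·(0.997900+0.958900))/(1+79/3617) = 1171/1250 ≈ 0.936800
step 4 [2y] swap r/2=413/19055: DF=(1 − 413/19055·(0.997900+0.958900+0.936800))/(1+413/19055) = 4587/5000 ≈ 0.917400

1 1/2 9979/10000
2 1 9589/10000
3 3/2 1171/1250
4 2 4587/5000
DF(0.5y) = 9979/10000 ≈ 0.997900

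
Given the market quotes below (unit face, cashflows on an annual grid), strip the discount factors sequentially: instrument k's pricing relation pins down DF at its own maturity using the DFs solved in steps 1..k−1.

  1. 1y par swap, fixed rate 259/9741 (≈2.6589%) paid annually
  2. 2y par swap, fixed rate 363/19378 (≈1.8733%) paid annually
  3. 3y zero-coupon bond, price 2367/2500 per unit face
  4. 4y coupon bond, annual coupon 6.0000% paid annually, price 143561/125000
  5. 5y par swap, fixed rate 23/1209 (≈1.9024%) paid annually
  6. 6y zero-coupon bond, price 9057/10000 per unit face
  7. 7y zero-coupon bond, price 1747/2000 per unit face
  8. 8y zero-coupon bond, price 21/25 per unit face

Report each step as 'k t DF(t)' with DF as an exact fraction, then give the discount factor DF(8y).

step 1 [1y] swap r/1=259/9741: DF=(1 − 259/9741·(0))/(1+259/9741) = 9741/10000 ≈ 0.974100
step 2 [2y] swap r/1=363/19378: DF=(1 − 363/19378·(0.974100))/(1+363/19378) = 9637/10000 ≈ 0.963700
step 3 [3y] zero: DF = P = 2367/2500 ≈ 0.946800
step 4 [4y] bond c/1=3/50: DF=(143561/125000 − 3/50·(0.974100+0.963700+0.946800))/(1+3/50) = 4601/5000 ≈ 0.920200
step 5 [5y] swap r/1=23/1209: DF=(1 − 23/1209·(0.974100+0.963700+0.946800+0.920200))/(1+23/1209) = 9103/10000 ≈ 0.910300
step 6 [6y] zero: DF = P = 9057/10000 ≈ 0.905700
step 7 [7y] zero: DF = P = 1747/2000 ≈ 0.873500
step 8 [8y] zero: DF = P = 21/25 ≈ 0.840000

1 1 9741/10000
2 2 9637/10000
3 3 2367/2500
4 4 4601/5000
5 5 9103/10000
6 6 9057/10000
7 7 1747/2000
8 8 21/25
DF(8y) = 21/25 ≈ 0.840000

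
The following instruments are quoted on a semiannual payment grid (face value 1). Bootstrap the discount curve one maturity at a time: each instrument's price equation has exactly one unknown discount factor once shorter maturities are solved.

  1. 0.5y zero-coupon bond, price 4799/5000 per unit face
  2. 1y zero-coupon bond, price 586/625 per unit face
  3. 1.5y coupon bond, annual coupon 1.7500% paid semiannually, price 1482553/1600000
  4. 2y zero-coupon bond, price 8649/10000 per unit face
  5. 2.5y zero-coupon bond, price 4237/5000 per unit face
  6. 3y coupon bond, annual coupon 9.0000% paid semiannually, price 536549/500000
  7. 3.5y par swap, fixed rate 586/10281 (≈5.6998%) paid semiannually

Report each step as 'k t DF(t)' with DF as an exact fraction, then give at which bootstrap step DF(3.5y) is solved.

1 1/2 4799/5000
2 1 586/625
3 3/2 9021/10000
4 2 8649/10000
5 5/2 4237/5000
6 3 4163/5000
7 7/2 4121/5000
DF(3.5y) is solved at step 7

step 1 [0.5y] zero: DF = P = 4799/5000 ≈ 0.959800
step 2 [1y] zero: DF = P = 586/625 ≈ 0.937600
step 3 [1.5y] bond c/2=7/800: DF=(1482553/1600000 − 7/800·(0.959800+0.937600))/(1+7/800) = 9021/10000 ≈ 0.902100
step 4 [2y] zero: DF = P = 8649/10000 ≈ 0.864900
step 5 [2.5y] zero: DF = P = 4237/5000 ≈ 0.847400
step 6 [3y] bond c/2=9/200: DF=(536549/500000 − 9/200·(0.959800+0.937600+0.902100+0.864900+0.847400))/(1+9/200) = 4163/5000 ≈ 0.832600
step 7 [3.5y] swap r/2=293/10281: DF=(1 − 293/10281·(0.959800+0.937600+0.902100+0.864900+0.847400+0.832600))/(1+293/10281) = 4121/5000 ≈ 0.824200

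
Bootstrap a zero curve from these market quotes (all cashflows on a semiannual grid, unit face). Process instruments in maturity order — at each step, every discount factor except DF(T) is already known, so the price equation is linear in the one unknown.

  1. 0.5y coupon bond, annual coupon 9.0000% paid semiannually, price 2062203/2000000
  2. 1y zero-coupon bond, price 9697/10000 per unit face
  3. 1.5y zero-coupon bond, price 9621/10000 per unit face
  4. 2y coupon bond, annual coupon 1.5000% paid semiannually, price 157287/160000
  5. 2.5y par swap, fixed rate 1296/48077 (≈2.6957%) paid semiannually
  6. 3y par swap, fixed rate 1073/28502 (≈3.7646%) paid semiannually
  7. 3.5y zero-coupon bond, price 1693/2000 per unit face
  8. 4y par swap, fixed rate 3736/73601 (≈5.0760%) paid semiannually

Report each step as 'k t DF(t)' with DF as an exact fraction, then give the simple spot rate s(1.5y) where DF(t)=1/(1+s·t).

1 1/2 9867/10000
2 1 9697/10000
3 3/2 9621/10000
4 2 477/500
5 5/2 1169/1250
6 3 8927/10000
7 7/2 1693/2000
8 4 2033/2500
s(1.5y) = (1/(9621/10000) − 1)/(3/2) = 758/28863 ≈ 2.6262%

step 1 [0.5y] bond c/2=9/200: DF=(2062203/2000000 − 9/200·(0))/(1+9/200) = 9867/10000 ≈ 0.986700
step 2 [1y] zero: DF = P = 9697/10000 ≈ 0.969700
step 3 [1.5y] zero: DF = P = 9621/10000 ≈ 0.962100
step 4 [2y] bond c/2=3/400: DF=(157287/160000 − 3/400·(0.986700+0.969700+0.962100))/(1+3/400) = 477/500 ≈ 0.954000
step 5 [2.5y] swap r/2=648/48077: DF=(1 − 648/48077·(0.986700+0.969700+0.962100+0.954000))/(1+648/48077) = 1169/1250 ≈ 0.935200
step 6 [3y] swap r/2=1073/57004: DF=(1 − 1073/57004·(0.986700+0.969700+0.962100+0.954000+0.935200))/(1+1073/57004) = 8927/10000 ≈ 0.892700
step 7 [3.5y] zero: DF = P = 1693/2000 ≈ 0.846500
step 8 [4y] swap r/2=1868/73601: DF=(1 − 1868/73601·(0.986700+0.969700+0.962100+0.954000+0.935200+0.892700+0.846500))/(1+1868/73601) = 2033/2500 ≈ 0.813200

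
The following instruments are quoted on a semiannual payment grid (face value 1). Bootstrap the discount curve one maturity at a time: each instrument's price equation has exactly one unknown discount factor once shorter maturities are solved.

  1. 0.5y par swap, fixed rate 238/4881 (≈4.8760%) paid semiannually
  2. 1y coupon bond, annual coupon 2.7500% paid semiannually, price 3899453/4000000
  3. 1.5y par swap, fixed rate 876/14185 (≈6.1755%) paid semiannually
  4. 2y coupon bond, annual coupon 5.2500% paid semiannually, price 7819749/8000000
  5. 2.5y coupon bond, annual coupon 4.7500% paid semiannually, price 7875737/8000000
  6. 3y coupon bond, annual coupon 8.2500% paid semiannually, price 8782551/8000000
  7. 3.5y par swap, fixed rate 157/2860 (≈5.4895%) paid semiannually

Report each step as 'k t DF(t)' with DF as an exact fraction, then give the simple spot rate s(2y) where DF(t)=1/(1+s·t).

1 1/2 4881/5000
2 1 2371/2500
3 3/2 2281/2500
4 2 8799/10000
5 5/2 4377/5000
6 3 2181/2500
7 7/2 8273/10000
s(2y) = (1/(8799/10000) − 1)/(2) = 1201/17598 ≈ 6.8246%

step 1 [0.5y] swap r/2=119/4881: DF=(1 − 119/4881·(0))/(1+119/4881) = 4881/5000 ≈ 0.976200
step 2 [1y] bond c/2=11/800: DF=(3899453/4000000 − 11/800·(0.976200))/(1+11/800) = 2371/2500 ≈ 0.948400
step 3 [1.5y] swap r/2=438/14185: DF=(1 − 438/14185·(0.976200+0.948400))/(1+438/14185) = 2281/2500 ≈ 0.912400
step 4 [2y] bond c/2=21/800: DF=(7819749/8000000 − 21/800·(0.976200+0.948400+0.912400))/(1+21/800) = 8799/10000 ≈ 0.879900
step 5 [2.5y] bond c/2=19/800: DF=(7875737/8000000 − 19/800·(0.976200+0.948400+0.912400+0.879900))/(1+19/800) = 4377/5000 ≈ 0.875400
step 6 [3y] bond c/2=33/800: DF=(8782551/8000000 − 33/800·(0.976200+0.948400+0.912400+0.879900+0.875400))/(1+33/800) = 2181/2500 ≈ 0.872400
step 7 [3.5y] swap r/2=157/5720: DF=(1 − 157/5720·(0.976200+0.948400+0.912400+0.879900+0.875400+0.872400))/(1+157/5720) = 8273/10000 ≈ 0.827300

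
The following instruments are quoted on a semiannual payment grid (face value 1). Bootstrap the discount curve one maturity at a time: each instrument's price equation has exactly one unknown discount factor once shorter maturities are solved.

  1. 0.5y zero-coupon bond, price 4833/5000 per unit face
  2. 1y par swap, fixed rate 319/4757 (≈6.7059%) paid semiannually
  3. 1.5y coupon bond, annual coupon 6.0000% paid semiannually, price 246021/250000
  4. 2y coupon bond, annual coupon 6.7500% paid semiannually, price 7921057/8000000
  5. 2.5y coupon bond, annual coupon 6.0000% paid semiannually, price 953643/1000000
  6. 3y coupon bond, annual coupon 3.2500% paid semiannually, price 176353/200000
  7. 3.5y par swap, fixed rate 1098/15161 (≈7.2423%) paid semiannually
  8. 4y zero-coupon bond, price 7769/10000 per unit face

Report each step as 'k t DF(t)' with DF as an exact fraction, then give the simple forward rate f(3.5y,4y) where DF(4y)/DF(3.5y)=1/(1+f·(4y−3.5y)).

1 1/2 4833/5000
2 1 4681/5000
3 3/2 9/10
4 2 8663/10000
5 5/2 819/1000
6 3 7959/10000
7 7/2 1951/2500
8 4 7769/10000
f(3.5y,4y) = ((1951/2500)/(7769/10000) − 1)/(1/2) = 70/7769 ≈ 0.9010%

step 1 [0.5y] zero: DF = P = 4833/5000 ≈ 0.966600
step 2 [1y] swap r/2=319/9514: DF=(1 − 319/9514·(0.966600))/(1+319/9514) = 4681/5000 ≈ 0.936200
step 3 [1.5y] bond c/2=3/100: DF=(246021/250000 − 3/100·(0.966600+0.936200))/(1+3/100) = 9/10 ≈ 0.900000
step 4 [2y] bond c/2=27/800: DF=(7921057/8000000 − 27/800·(0.966600+0.936200+0.900000))/(1+27/800) = 8663/10000 ≈ 0.866300
step 5 [2.5y] bond c/2=3/100: DF=(953643/1000000 − 3/100·(0.966600+0.936200+0.900000+0.866300))/(1+3/100) = 819/1000 ≈ 0.819000
step 6 [3y] bond c/2=13/800: DF=(176353/200000 − 13/800·(0.966600+0.936200+0.900000+0.866300+0.819000))/(1+13/800) = 7959/10000 ≈ 0.795900
step 7 [3.5y] swap r/2=549/15161: DF=(1 − 549/15161·(0.966600+0.936200+0.900000+0.866300+0.819000+0.795900))/(1+549/15161) = 1951/2500 ≈ 0.780400
step 8 [4y] zero: DF = P = 7769/10000 ≈ 0.776900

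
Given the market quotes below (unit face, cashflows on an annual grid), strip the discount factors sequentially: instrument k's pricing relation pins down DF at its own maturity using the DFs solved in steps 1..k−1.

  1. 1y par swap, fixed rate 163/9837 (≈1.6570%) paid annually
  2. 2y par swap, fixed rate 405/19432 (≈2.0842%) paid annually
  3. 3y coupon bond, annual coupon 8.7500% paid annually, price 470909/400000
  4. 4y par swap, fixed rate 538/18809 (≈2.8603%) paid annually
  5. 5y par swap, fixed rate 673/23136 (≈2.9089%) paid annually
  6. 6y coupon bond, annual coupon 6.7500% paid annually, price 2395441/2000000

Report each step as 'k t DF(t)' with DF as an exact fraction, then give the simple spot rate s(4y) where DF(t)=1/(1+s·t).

step 1 [1y] swap r/1=163/9837: DF=(1 − 163/9837·(0))/(1+163/9837) = 9837/10000 ≈ 0.983700
step 2 [2y] swap r/1=405/19432: DF=(1 − 405/19432·(0.983700))/(1+405/19432) = 1919/2000 ≈ 0.959500
step 3 [3y] bond c/1=7/80: DF=(470909/400000 − 7/80·(0.983700+0.959500))/(1+7/80) = 4631/5000 ≈ 0.926200
step 4 [4y] swap r/1=538/18809: DF=(1 − 538/18809·(0.983700+0.959500+0.926200))/(1+538/18809) = 2231/2500 ≈ 0.892400
step 5 [5y] swap r/1=673/23136: DF=(1 − 673/23136·(0.983700+0.959500+0.926200+0.892400))/(1+673/23136) = 4327/5000 ≈ 0.865400
step 6 [6y] bond c/1=27/400: DF=(2395441/2000000 − 27/400·(0.983700+0.959500+0.926200+0.892400+0.865400))/(1+27/400) = 4147/5000 ≈ 0.829400

1 1 9837/10000
2 2 1919/2000
3 3 4631/5000
4 4 2231/2500
5 5 4327/5000
6 6 4147/5000
s(4y) = (1/(2231/2500) − 1)/(4) = 269/8924 ≈ 3.0143%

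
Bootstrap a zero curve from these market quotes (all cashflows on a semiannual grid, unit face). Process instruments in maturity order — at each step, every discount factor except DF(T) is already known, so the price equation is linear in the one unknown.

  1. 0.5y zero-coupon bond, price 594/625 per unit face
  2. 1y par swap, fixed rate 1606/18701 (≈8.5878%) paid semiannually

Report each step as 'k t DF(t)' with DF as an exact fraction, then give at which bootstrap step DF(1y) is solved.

1 1/2 594/625
2 1 9197/10000
DF(1y) is solved at step 2

step 1 [0.5y] zero: DF = P = 594/625 ≈ 0.950400
step 2 [1y] swap r/2=803/18701: DF=(1 − 803/18701·(0.950400))/(1+803/18701) = 9197/10000 ≈ 0.919700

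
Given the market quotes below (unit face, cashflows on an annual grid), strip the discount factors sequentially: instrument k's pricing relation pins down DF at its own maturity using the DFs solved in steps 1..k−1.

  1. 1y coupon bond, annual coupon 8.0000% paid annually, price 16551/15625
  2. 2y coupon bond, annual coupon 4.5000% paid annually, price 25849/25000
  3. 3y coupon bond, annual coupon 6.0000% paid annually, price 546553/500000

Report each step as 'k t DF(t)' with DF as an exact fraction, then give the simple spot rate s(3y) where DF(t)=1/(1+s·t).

step 1 [1y] bond c/1=2/25: DF=(16551/15625 − 2/25·(0))/(1+2/25) = 613/625 ≈ 0.980800
step 2 [2y] bond c/1=9/200: DF=(25849/25000 − 9/200·(0.980800))/(1+9/200) = 592/625 ≈ 0.947200
step 3 [3y] bond c/1=3/50: DF=(546553/500000 − 3/50·(0.980800+0.947200))/(1+3/50) = 9221/10000 ≈ 0.922100

1 1 613/625
2 2 592/625
3 3 9221/10000
s(3y) = (1/(9221/10000) − 1)/(3) = 779/27663 ≈ 2.8160%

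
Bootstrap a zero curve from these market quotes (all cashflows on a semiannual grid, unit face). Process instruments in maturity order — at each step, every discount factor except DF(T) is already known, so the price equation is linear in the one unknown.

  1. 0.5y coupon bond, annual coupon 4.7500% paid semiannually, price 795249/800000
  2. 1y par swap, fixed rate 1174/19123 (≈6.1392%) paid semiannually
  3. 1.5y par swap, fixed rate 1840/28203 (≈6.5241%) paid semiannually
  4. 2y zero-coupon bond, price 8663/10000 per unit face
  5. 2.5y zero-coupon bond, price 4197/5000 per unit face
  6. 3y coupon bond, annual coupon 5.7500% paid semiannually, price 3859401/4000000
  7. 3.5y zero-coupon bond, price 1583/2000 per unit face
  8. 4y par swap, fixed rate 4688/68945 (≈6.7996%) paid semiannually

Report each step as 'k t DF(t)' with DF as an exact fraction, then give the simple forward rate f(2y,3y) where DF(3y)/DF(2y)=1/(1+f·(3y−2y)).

1 1/2 971/1000
2 1 9413/10000
3 3/2 227/250
4 2 8663/10000
5 5/2 4197/5000
6 3 4057/5000
7 7/2 1583/2000
8 4 957/1250
f(2y,3y) = ((8663/10000)/(4057/5000) − 1)/(1) = 549/8114 ≈ 6.7661%

step 1 [0.5y] bond c/2=19/800: DF=(795249/800000 − 19/800·(0))/(1+19/800) = 971/1000 ≈ 0.971000
step 2 [1y] swap r/2=587/19123: DF=(1 − 587/19123·(0.971000))/(1+587/19123) = 9413/10000 ≈ 0.941300
step 3 [1.5y] swap r/2=920/28203: DF=(1 − 920/28203·(0.971000+0.941300))/(1+920/28203) = 227/250 ≈ 0.908000
step 4 [2y] zero: DF = P = 8663/10000 ≈ 0.866300
step 5 [2.5y] zero: DF = P = 4197/5000 ≈ 0.839400
step 6 [3y] bond c/2=23/800: DF=(3859401/4000000 − 23/800·(0.971000+0.941300+0.908000+0.866300+0.839400))/(1+23/800) = 4057/5000 ≈ 0.811400
step 7 [3.5y] zero: DF = P = 1583/2000 ≈ 0.791500
step 8 [4y] swap r/2=2344/68945: DF=(1 − 2344/68945·(0.971000+0.941300+0.908000+0.866300+0.839400+0.811400+0.791500))/(1+2344/68945) = 957/1250 ≈ 0.765600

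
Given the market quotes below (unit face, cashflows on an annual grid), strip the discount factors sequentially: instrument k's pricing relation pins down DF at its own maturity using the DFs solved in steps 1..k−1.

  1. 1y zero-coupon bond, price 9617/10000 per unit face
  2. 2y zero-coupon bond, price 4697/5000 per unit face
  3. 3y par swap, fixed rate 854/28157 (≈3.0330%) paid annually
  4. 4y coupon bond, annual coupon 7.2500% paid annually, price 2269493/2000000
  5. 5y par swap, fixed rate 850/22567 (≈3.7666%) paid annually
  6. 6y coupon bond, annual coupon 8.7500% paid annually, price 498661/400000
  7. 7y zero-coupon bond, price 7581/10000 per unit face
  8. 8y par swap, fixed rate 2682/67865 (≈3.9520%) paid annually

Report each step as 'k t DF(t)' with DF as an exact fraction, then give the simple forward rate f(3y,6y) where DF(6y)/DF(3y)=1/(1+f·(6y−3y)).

step 1 [1y] zero: DF = P = 9617/10000 ≈ 0.961700
step 2 [2y] zero: DF = P = 4697/5000 ≈ 0.939400
step 3 [3y] swap r/1=854/28157: DF=(1 − 854/28157·(0.961700+0.939400))/(1+854/28157) = 4573/5000 ≈ 0.914600
step 4 [4y] bond c/1=29/400: DF=(2269493/2000000 − 29/400·(0.961700+0.939400+0.914600))/(1+29/400) = 8677/10000 ≈ 0.867700
step 5 [5y] swap r/1=850/22567: DF=(1 − 850/22567·(0.961700+0.939400+0.914600+0.867700))/(1+850/22567) = 83/100 ≈ 0.830000
step 6 [6y] bond c/1=7/80: DF=(498661/400000 − 7/80·(0.961700+0.939400+0.914600+0.867700+0.830000))/(1+7/80) = 979/1250 ≈ 0.783200
step 7 [7y] zero: DF = P = 7581/10000 ≈ 0.758100
step 8 [8y] swap r/1=2682/67865: DF=(1 − 2682/67865·(0.961700+0.939400+0.914600+0.867700+0.830000+0.783200+0.758100))/(1+2682/67865) = 3659/5000 ≈ 0.731800

1 1 9617/10000
2 2 4697/5000
3 3 4573/5000
4 4 8677/10000
5 5 83/100
6 6 979/1250
7 7 7581/10000
8 8 3659/5000
f(3y,6y) = ((4573/5000)/(979/1250) − 1)/(3) = 219/3916 ≈ 5.5924%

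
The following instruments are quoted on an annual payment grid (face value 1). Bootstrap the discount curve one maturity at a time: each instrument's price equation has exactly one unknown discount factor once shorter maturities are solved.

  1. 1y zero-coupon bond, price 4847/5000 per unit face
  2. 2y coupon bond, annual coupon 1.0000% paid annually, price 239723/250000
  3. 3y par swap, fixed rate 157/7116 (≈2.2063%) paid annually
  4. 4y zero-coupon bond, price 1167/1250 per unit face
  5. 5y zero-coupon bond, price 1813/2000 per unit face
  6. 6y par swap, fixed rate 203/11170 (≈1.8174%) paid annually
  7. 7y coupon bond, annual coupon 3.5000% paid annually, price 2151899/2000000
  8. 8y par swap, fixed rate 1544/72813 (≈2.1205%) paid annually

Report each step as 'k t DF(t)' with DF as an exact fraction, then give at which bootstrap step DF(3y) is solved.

1 1 4847/5000
2 2 4699/5000
3 3 2343/2500
4 4 1167/1250
5 5 1813/2000
6 6 1797/2000
7 7 8507/10000
8 8 1057/1250
DF(3y) is solved at step 3

step 1 [1y] zero: DF = P = 4847/5000 ≈ 0.969400
step 2 [2y] bond c/1=1/100: DF=(239723/250000 − 1/100·(0.969400))/(1+1/100) = 4699/5000 ≈ 0.939800
step 3 [3y] swap r/1=157/7116: DF=(1 − 157/7116·(0.969400+0.939800))/(1+157/7116) = 2343/2500 ≈ 0.937200
step 4 [4y] zero: DF = P = 1167/1250 ≈ 0.933600
step 5 [5y] zero: DF = P = 1813/2000 ≈ 0.906500
step 6 [6y] swap r/1=203/11170: DF=(1 − 203/11170·(0.969400+0.939800+0.937200+0.933600+0.906500))/(1+203/11170) = 1797/2000 ≈ 0.898500
step 7 [7y] bond c/1=7/200: DF=(2151899/2000000 − 7/200·(0.969400+0.939800+0.937200+0.933600+0.906500+0.898500))/(1+7/200) = 8507/10000 ≈ 0.850700
step 8 [8y] swap r/1=1544/72813: DF=(1 − 1544/72813·(0.969400+0.939800+0.937200+0.933600+0.906500+0.898500+0.850700))/(1+1544/72813) = 1057/1250 ≈ 0.845600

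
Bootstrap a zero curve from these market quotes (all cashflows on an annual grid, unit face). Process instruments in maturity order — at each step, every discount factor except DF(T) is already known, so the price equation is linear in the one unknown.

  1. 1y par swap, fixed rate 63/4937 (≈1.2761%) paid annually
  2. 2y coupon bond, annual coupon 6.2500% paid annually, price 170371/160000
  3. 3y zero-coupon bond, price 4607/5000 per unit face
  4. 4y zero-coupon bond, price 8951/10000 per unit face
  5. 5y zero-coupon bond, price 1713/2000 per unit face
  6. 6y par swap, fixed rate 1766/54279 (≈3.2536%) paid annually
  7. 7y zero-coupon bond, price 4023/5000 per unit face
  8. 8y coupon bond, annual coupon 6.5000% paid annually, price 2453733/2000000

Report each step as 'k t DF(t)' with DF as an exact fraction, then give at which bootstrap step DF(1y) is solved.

1 1 4937/5000
2 2 9441/10000
3 3 4607/5000
4 4 8951/10000
5 5 1713/2000
6 6 4117/5000
7 7 4023/5000
8 8 1929/2500
DF(1y) is solved at step 1

step 1 [1y] swap r/1=63/4937: DF=(1 − 63/4937·(0))/(1+63/4937) = 4937/5000 ≈ 0.987400
step 2 [2y] bond c/1=1/16: DF=(170371/160000 − 1/16·(0.987400))/(1+1/16) = 9441/10000 ≈ 0.944100
step 3 [3y] zero: DF = P = 4607/5000 ≈ 0.921400
step 4 [4y] zero: DF = P = 8951/10000 ≈ 0.895100
step 5 [5y] zero: DF = P = 1713/2000 ≈ 0.856500
step 6 [6y] swap r/1=1766/54279: DF=(1 − 1766/54279·(0.987400+0.944100+0.921400+0.895100+0.856500))/(1+1766/54279) = 4117/5000 ≈ 0.823400
step 7 [7y] zero: DF = P = 4023/5000 ≈ 0.804600
step 8 [8y] bond c/1=13/200: DF=(2453733/2000000 − 13/200·(0.987400+0.944100+0.921400+0.895100+0.856500+0.823400+0.804600))/(1+13/200) = 1929/2500 ≈ 0.771600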